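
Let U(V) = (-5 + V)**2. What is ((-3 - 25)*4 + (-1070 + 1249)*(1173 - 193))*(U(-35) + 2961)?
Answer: 799579788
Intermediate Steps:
((-3 - 25)*4 + (-1070 + 1249)*(1173 - 193))*(U(-35) + 2961) = ((-3 - 25)*4 + (-1070 + 1249)*(1173 - 193))*((-5 - 35)**2 + 2961) = (-28*4 + 179*980)*((-40)**2 + 2961) = (-112 + 175420)*(1600 + 2961) = 175308*4561 = 799579788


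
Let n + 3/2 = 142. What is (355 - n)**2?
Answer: 184041/4 ≈ 46010.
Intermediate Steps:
n = 281/2 (n = -3/2 + 142 = 281/2 ≈ 140.50)
(355 - n)**2 = (355 - 1*281/2)**2 = (355 - 281/2)**2 = (429/2)**2 = 184041/4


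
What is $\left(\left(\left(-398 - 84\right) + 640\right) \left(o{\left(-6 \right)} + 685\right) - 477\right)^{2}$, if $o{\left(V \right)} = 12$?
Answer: $12022903201$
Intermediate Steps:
$\left(\left(\left(-398 - 84\right) + 640\right) \left(o{\left(-6 \right)} + 685\right) - 477\right)^{2} = \left(\left(\left(-398 - 84\right) + 640\right) \left(12 + 685\right) - 477\right)^{2} = \left(\left(-482 + 640\right) 697 - 477\right)^{2} = \left(158 \cdot 697 - 477\right)^{2} = \left(110126 - 477\right)^{2} = 109649^{2} = 12022903201$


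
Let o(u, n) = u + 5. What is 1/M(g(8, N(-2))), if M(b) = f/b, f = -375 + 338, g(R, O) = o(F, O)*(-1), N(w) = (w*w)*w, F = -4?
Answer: 1/37 ≈ 0.027027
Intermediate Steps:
o(u, n) = 5 + u
N(w) = w**3 (N(w) = w**2*w = w**3)
g(R, O) = -1 (g(R, O) = (5 - 4)*(-1) = 1*(-1) = -1)
f = -37
M(b) = -37/b
1/M(g(8, N(-2))) = 1/(-37/(-1)) = 1/(-37*(-1)) = 1/37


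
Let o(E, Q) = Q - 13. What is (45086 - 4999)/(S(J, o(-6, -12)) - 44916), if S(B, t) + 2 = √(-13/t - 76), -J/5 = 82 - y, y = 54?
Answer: -1216640450/1363261351 - 200435*I*√1887/50440669987 ≈ -0.89245 - 0.00017262*I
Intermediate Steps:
o(E, Q) = -13 + Q
J = -140 (J = -5*(82 - 1*54) = -5*(82 - 54) = -5*28 = -140)
S(B, t) = -2 + √(-76 - 13/t) (S(B, t) = -2 + √(-13/t - 76) = -2 + √(-76 - 13/t))
(45086 - 4999)/(S(J, o(-6, -12)) - 44916) = (45086 - 4999)/((-2 + √(-76 - 13/(-13 - 12))) - 44916) = 40087/((-2 + √(-76 - 13/(-25))) - 44916) = 40087/((-2 + √(-76 - 13*(-1/25))) - 44916) = 40087/((-2 + √(-76 + 13/25)) - 44916) = 40087/((-2 + √(-1887/25)) - 44916) = 40087/((-2 + I*√1887/5) - 44916) = 40087/(-44918 + I*√1887/5)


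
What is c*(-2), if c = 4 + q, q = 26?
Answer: -60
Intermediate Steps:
c = 30 (c = 4 + 26 = 30)
c*(-2) = 30*(-2) = -60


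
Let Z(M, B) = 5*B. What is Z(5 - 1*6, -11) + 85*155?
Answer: 13120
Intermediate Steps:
Z(5 - 1*6, -11) + 85*155 = 5*(-11) + 85*155 = -55 + 13175 = 13120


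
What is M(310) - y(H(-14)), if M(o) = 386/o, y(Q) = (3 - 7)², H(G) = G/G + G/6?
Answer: -2287/155 ≈ -14.755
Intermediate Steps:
H(G) = 1 + G/6 (H(G) = 1 + G*(⅙) = 1 + G/6)
y(Q) = 16 (y(Q) = (-4)² = 16)
M(310) - y(H(-14)) = 386/310 - 1*16 = 386*(1/310) - 16 = 193/155 - 16 = -2287/155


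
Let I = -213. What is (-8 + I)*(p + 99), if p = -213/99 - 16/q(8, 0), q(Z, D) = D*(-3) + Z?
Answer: -691730/33 ≈ -20962.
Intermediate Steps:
q(Z, D) = Z - 3*D (q(Z, D) = -3*D + Z = Z - 3*D)
p = -137/33 (p = -213/99 - 16/(8 - 3*0) = -213*1/99 - 16/(8 + 0) = -71/33 - 16/8 = -71/33 - 16*1/8 = -71/33 - 2 = -137/33 ≈ -4.1515)
(-8 + I)*(p + 99) = (-8 - 213)*(-137/33 + 99) = -221*3130/33 = -691730/33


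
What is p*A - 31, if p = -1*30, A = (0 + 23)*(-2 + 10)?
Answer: -5551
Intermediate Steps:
A = 184 (A = 23*8 = 184)
p = -30
p*A - 31 = -30*184 - 31 = -5520 - 31 = -5551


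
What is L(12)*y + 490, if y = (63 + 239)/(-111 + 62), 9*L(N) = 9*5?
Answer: 22500/49 ≈ 459.18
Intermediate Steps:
L(N) = 5 (L(N) = (9*5)/9 = (⅑)*45 = 5)
y = -302/49 (y = 302/(-49) = 302*(-1/49) = -302/49 ≈ -6.1633)
L(12)*y + 490 = 5*(-302/49) + 490 = -1510/49 + 490 = 22500/49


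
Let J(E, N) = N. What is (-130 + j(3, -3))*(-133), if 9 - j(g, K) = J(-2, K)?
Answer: 15694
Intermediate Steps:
j(g, K) = 9 - K
(-130 + j(3, -3))*(-133) = (-130 + (9 - 1*(-3)))*(-133) = (-130 + (9 + 3))*(-133) = (-130 + 12)*(-133) = -118*(-133) = 15694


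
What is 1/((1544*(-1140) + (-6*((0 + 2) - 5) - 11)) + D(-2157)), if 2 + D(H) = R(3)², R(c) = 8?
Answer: -1/1760091 ≈ -5.6815e-7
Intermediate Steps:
D(H) = 62 (D(H) = -2 + 8² = -2 + 64 = 62)
1/((1544*(-1140) + (-6*((0 + 2) - 5) - 11)) + D(-2157)) = 1/((1544*(-1140) + (-6*((0 + 2) - 5) - 11)) + 62) = 1/((-1760160 + (-6*(2 - 5) - 11)) + 62) = 1/((-1760160 + (-6*(-3) - 11)) + 62) = 1/((-1760160 + (18 - 11)) + 62) = 1/((-1760160 + 7) + 62) = 1/(-1760153 + 62) = 1/(-1760091) = -1/1760091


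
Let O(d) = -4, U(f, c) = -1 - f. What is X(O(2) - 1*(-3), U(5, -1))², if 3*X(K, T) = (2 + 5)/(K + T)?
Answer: ⅑ ≈ 0.11111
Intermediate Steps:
X(K, T) = 7/(3*(K + T)) (X(K, T) = ((2 + 5)/(K + T))/3 = (7/(K + T))/3 = 7/(3*(K + T)))
X(O(2) - 1*(-3), U(5, -1))² = (7/(3*((-4 - 1*(-3)) + (-1 - 1*5))))² = (7/(3*((-4 + 3) + (-1 - 5))))² = (7/(3*(-1 - 6)))² = ((7/3)/(-7))² = ((7/3)*(-⅐))² = (-⅓)² = ⅑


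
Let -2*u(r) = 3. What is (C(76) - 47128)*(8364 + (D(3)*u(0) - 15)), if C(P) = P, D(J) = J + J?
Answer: -392413680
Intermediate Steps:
u(r) = -3/2 (u(r) = -½*3 = -3/2)
D(J) = 2*J
(C(76) - 47128)*(8364 + (D(3)*u(0) - 15)) = (76 - 47128)*(8364 + ((2*3)*(-3/2) - 15)) = -47052*(8364 + (6*(-3/2) - 15)) = -47052*(8364 + (-9 - 15)) = -47052*(8364 - 24) = -47052*8340 = -392413680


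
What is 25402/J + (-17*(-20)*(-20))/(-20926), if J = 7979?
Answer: 292909726/83484277 ≈ 3.5086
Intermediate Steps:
25402/J + (-17*(-20)*(-20))/(-20926) = 25402/7979 + (-17*(-20)*(-20))/(-20926) = 25402*(1/7979) + (340*(-20))*(-1/20926) = 25402/7979 - 6800*(-1/20926) = 25402/7979 + 3400/10463 = 292909726/83484277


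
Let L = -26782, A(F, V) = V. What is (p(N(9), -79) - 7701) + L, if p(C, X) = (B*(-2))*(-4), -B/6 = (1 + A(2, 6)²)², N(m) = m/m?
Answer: -100195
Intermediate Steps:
N(m) = 1
B = -8214 (B = -6*(1 + 6²)² = -6*(1 + 36)² = -6*37² = -6*1369 = -8214)
p(C, X) = -65712 (p(C, X) = -8214*(-2)*(-4) = 16428*(-4) = -65712)
(p(N(9), -79) - 7701) + L = (-65712 - 7701) - 26782 = -73413 - 26782 = -100195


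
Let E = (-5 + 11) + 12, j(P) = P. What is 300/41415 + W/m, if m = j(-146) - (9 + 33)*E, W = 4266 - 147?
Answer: -93839/20582 ≈ -4.5593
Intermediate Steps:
E = 18 (E = 6 + 12 = 18)
W = 4119
m = -902 (m = -146 - (9 + 33)*18 = -146 - 42*18 = -146 - 1*756 = -146 - 756 = -902)
300/41415 + W/m = 300/41415 + 4119/(-902) = 300*(1/41415) + 4119*(-1/902) = 20/2761 - 4119/902 = -93839/20582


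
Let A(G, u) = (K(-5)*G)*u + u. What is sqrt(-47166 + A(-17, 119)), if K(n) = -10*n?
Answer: I*sqrt(148197) ≈ 384.96*I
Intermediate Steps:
A(G, u) = u + 50*G*u (A(G, u) = ((-10*(-5))*G)*u + u = (50*G)*u + u = 50*G*u + u = u + 50*G*u)
sqrt(-47166 + A(-17, 119)) = sqrt(-47166 + 119*(1 + 50*(-17))) = sqrt(-47166 + 119*(1 - 850)) = sqrt(-47166 + 119*(-849)) = sqrt(-47166 - 101031) = sqrt(-148197) = I*sqrt(148197)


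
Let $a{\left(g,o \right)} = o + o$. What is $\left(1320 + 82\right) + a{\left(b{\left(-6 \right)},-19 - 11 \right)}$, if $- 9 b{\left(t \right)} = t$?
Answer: $1342$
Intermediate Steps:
$b{\left(t \right)} = - \frac{t}{9}$
$a{\left(g,o \right)} = 2 o$
$\left(1320 + 82\right) + a{\left(b{\left(-6 \right)},-19 - 11 \right)} = \left(1320 + 82\right) + 2 \left(-19 - 11\right) = 1402 + 2 \left(-19 - 11\right) = 1402 + 2 \left(-30\right) = 1402 - 60 = 1342$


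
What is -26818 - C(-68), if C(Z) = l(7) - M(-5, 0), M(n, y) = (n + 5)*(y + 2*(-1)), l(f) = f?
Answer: -26825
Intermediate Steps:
M(n, y) = (-2 + y)*(5 + n) (M(n, y) = (5 + n)*(y - 2) = (5 + n)*(-2 + y) = (-2 + y)*(5 + n))
C(Z) = 7 (C(Z) = 7 - (-10 - 2*(-5) + 5*0 - 5*0) = 7 - (-10 + 10 + 0 + 0) = 7 - 1*0 = 7 + 0 = 7)
-26818 - C(-68) = -26818 - 1*7 = -26818 - 7 = -26825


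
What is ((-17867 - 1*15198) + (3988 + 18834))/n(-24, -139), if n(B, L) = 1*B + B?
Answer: 10243/48 ≈ 213.40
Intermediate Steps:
n(B, L) = 2*B (n(B, L) = B + B = 2*B)
((-17867 - 1*15198) + (3988 + 18834))/n(-24, -139) = ((-17867 - 1*15198) + (3988 + 18834))/((2*(-24))) = ((-17867 - 15198) + 22822)/(-48) = (-33065 + 22822)*(-1/48) = -10243*(-1/48) = 10243/48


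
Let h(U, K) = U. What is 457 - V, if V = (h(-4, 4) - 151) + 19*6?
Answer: 498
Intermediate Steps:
V = -41 (V = (-4 - 151) + 19*6 = -155 + 114 = -41)
457 - V = 457 - 1*(-41) = 457 + 41 = 498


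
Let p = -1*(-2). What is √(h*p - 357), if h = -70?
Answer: I*√497 ≈ 22.293*I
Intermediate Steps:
p = 2
√(h*p - 357) = √(-70*2 - 357) = √(-140 - 357) = √(-497) = I*√497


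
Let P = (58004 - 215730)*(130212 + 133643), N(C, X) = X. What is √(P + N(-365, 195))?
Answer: I*√41616793535 ≈ 2.04e+5*I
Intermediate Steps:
P = -41616793730 (P = -157726*263855 = -41616793730)
√(P + N(-365, 195)) = √(-41616793730 + 195) = √(-41616793535) = I*√41616793535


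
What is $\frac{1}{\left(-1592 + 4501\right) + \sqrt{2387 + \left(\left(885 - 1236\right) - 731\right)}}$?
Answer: $\frac{2909}{8460976} - \frac{3 \sqrt{145}}{8460976} \approx 0.00033954$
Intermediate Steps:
$\frac{1}{\left(-1592 + 4501\right) + \sqrt{2387 + \left(\left(885 - 1236\right) - 731\right)}} = \frac{1}{2909 + \sqrt{2387 - 1082}} = \frac{1}{2909 + \sqrt{1305}} = \frac{1}{2909 + 3 \sqrt{145}}$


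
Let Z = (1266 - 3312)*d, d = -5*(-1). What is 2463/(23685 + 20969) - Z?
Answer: 456812883/44654 ≈ 10230.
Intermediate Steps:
d = 5
Z = -10230 (Z = (1266 - 3312)*5 = -2046*5 = -10230)
2463/(23685 + 20969) - Z = 2463/(23685 + 20969) - 1*(-10230) = 2463/44654 + 10230 = 456812883/44654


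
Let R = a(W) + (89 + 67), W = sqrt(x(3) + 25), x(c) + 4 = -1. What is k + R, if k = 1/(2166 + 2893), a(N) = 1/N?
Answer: 789205/5059 + sqrt(5)/10 ≈ 156.22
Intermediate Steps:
x(c) = -5 (x(c) = -4 - 1 = -5)
W = 2*sqrt(5) (W = sqrt(-5 + 25) = sqrt(20) = 2*sqrt(5) ≈ 4.4721)
k = 1/5059 ≈ 0.00019767
R = 156 + sqrt(5)/10 (R = 1/(2*sqrt(5)) + (89 + 67) = sqrt(5)/10 + 156 = 156 + sqrt(5)/10 ≈ 156.22)
k + R = 1/5059 + (156 + sqrt(5)/10) = 789205/5059 + sqrt(5)/10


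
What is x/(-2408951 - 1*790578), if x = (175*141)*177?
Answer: -4367475/3199529 ≈ -1.3650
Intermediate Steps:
x = 4367475 (x = 24675*177 = 4367475)
x/(-2408951 - 1*790578) = 4367475/(-2408951 - 1*790578) = 4367475/(-2408951 - 790578) = 4367475/(-3199529) = 4367475*(-1/3199529) = -4367475/3199529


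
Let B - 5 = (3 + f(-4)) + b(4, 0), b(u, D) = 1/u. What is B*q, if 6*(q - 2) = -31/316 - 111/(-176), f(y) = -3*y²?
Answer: -9235409/111232 ≈ -83.028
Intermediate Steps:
B = -159/4 (B = 5 + ((3 - 3*(-4)²) + 1/4) = 5 + ((3 - 3*16) + ¼) = 5 + ((3 - 48) + ¼) = 5 + (-45 + ¼) = 5 - 179/4 = -159/4 ≈ -39.750)
q = 174253/83424 (q = 2 + (-31/316 - 111/(-176))/6 = 2 + (-31*1/316 - 111*(-1/176))/6 = 2 + (-31/316 + 111/176)/6 = 2 + (⅙)*(7405/13904) = 2 + 7405/83424 = 174253/83424 ≈ 2.0888)
B*q = -159/4*174253/83424 = -9235409/111232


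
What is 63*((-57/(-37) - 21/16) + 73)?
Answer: 2731113/592 ≈ 4613.4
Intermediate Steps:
63*((-57/(-37) - 21/16) + 73) = 63*((-57*(-1/37) - 21*1/16) + 73) = 63*((57/37 - 21/16) + 73) = 63*(135/592 + 73) = 63*(43351/592) = 2731113/592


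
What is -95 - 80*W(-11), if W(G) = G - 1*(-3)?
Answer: 545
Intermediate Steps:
W(G) = 3 + G (W(G) = G + 3 = 3 + G)
-95 - 80*W(-11) = -95 - 80*(3 - 11) = -95 - 80*(-8) = -95 + 640 = 545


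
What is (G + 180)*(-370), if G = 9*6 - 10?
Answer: -82880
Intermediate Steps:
G = 44 (G = 54 - 10 = 44)
(G + 180)*(-370) = (44 + 180)*(-370) = 224*(-370) = -82880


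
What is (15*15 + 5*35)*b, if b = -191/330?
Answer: -7640/33 ≈ -231.52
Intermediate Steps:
b = -191/330 (b = -191*1/330 = -191/330 ≈ -0.57879)
(15*15 + 5*35)*b = (15*15 + 5*35)*(-191/330) = (225 + 175)*(-191/330) = 400*(-191/330) = -7640/33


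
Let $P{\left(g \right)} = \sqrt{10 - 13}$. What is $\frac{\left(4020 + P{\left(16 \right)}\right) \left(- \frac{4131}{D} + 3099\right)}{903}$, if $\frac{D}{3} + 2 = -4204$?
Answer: $\frac{415903170}{30143} + \frac{206917 i \sqrt{3}}{60286} \approx 13798.0 + 5.9448 i$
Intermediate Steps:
$D = -12618$ ($D = -6 + 3 \left(-4204\right) = -6 - 12612 = -12618$)
$P{\left(g \right)} = i \sqrt{3}$ ($P{\left(g \right)} = \sqrt{-3} = i \sqrt{3}$)
$\frac{\left(4020 + P{\left(16 \right)}\right) \left(- \frac{4131}{D} + 3099\right)}{903} = \frac{\left(4020 + i \sqrt{3}\right) \left(- \frac{4131}{-12618} + 3099\right)}{903} = \left(4020 + i \sqrt{3}\right) \left(\left(-4131\right) \left(- \frac{1}{12618}\right) + 3099\right) \frac{1}{903} = \left(4020 + i \sqrt{3}\right) \left(\frac{459}{1402} + 3099\right) \frac{1}{903} = \left(4020 + i \sqrt{3}\right) \frac{4345257}{1402} \cdot \frac{1}{903} = \left(\frac{8733966570}{701} + \frac{4345257 i \sqrt{3}}{1402}\right) \frac{1}{903} = \frac{415903170}{30143} + \frac{206917 i \sqrt{3}}{60286}$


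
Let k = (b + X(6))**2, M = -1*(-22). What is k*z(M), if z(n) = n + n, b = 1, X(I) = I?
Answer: 2156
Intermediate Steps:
M = 22
z(n) = 2*n
k = 49 (k = (1 + 6)**2 = 7**2 = 49)
k*z(M) = 49*(2*22) = 49*44 = 2156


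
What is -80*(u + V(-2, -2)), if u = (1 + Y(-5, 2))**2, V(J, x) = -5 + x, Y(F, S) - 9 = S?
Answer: -10960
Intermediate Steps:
Y(F, S) = 9 + S
u = 144 (u = (1 + (9 + 2))**2 = (1 + 11)**2 = 12**2 = 144)
-80*(u + V(-2, -2)) = -80*(144 + (-5 - 2)) = -80*(144 - 7) = -80*137 = -10960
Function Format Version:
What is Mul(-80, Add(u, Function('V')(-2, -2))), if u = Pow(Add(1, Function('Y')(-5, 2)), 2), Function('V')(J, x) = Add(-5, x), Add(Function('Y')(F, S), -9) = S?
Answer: -10960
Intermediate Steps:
Function('Y')(F, S) = Add(9, S)
u = 144 (u = Pow(Add(1, Add(9, 2)), 2) = Pow(Add(1, 11), 2) = Pow(12, 2) = 144)
Mul(-80, Add(u, Function('V')(-2, -2))) = Mul(-80, Add(144, Add(-5, -2))) = Mul(-80, Add(144, -7)) = Mul(-80, 137) = -10960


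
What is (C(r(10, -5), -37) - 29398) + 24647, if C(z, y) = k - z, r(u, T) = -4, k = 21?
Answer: -4726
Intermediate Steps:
C(z, y) = 21 - z
(C(r(10, -5), -37) - 29398) + 24647 = ((21 - 1*(-4)) - 29398) + 24647 = ((21 + 4) - 29398) + 24647 = (25 - 29398) + 24647 = -29373 + 24647 = -4726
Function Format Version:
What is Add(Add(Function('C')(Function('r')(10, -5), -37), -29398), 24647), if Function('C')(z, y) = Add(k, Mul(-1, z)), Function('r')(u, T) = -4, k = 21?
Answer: -4726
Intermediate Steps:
Function('C')(z, y) = Add(21, Mul(-1, z))
Add(Add(Function('C')(Function('r')(10, -5), -37), -29398), 24647) = Add(Add(Add(21, Mul(-1, -4)), -29398), 24647) = Add(Add(Add(21, 4), -29398), 24647) = Add(Add(25, -29398), 24647) = Add(-29373, 24647) = -4726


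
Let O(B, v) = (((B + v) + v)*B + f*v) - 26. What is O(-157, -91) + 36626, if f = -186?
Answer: 106749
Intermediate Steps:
O(B, v) = -26 - 186*v + B*(B + 2*v) (O(B, v) = (((B + v) + v)*B - 186*v) - 26 = ((B + 2*v)*B - 186*v) - 26 = (B*(B + 2*v) - 186*v) - 26 = (-186*v + B*(B + 2*v)) - 26 = -26 - 186*v + B*(B + 2*v))
O(-157, -91) + 36626 = (-26 + (-157)² - 186*(-91) + 2*(-157)*(-91)) + 36626 = (-26 + 24649 + 16926 + 28574) + 36626 = 70123 + 36626 = 106749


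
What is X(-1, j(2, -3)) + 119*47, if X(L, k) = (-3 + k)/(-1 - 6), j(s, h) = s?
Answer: 39152/7 ≈ 5593.1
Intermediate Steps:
X(L, k) = 3/7 - k/7 (X(L, k) = (-3 + k)/(-7) = (-3 + k)*(-⅐) = 3/7 - k/7)
X(-1, j(2, -3)) + 119*47 = (3/7 - ⅐*2) + 119*47 = (3/7 - 2/7) + 5593 = ⅐ + 5593 = 39152/7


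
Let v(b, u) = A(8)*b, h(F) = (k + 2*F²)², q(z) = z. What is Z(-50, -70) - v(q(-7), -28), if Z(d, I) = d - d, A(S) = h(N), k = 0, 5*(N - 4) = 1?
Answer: 5445468/625 ≈ 8712.8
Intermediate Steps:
N = 21/5 (N = 4 + (⅕)*1 = 4 + ⅕ = 21/5 ≈ 4.2000)
h(F) = 4*F⁴ (h(F) = (0 + 2*F²)² = (2*F²)² = 4*F⁴)
A(S) = 777924/625 (A(S) = 4*(21/5)⁴ = 4*(194481/625) = 777924/625)
v(b, u) = 777924*b/625
Z(d, I) = 0
Z(-50, -70) - v(q(-7), -28) = 0 - 777924*(-7)/625 = 0 - 1*(-5445468/625) = 0 + 5445468/625 = 5445468/625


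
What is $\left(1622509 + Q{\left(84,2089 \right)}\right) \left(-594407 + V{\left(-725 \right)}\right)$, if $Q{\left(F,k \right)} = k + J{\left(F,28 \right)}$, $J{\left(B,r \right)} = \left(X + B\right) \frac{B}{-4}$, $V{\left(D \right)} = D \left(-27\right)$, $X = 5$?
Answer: $-932796556528$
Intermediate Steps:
$V{\left(D \right)} = - 27 D$
$J{\left(B,r \right)} = - \frac{B \left(5 + B\right)}{4}$ ($J{\left(B,r \right)} = \left(5 + B\right) \frac{B}{-4} = \left(5 + B\right) B \left(- \frac{1}{4}\right) = \left(5 + B\right) \left(- \frac{B}{4}\right) = - \frac{B \left(5 + B\right)}{4}$)
$Q{\left(F,k \right)} = k - \frac{F \left(5 + F\right)}{4}$
$\left(1622509 + Q{\left(84,2089 \right)}\right) \left(-594407 + V{\left(-725 \right)}\right) = \left(1622509 + \left(2089 - 21 \left(5 + 84\right)\right)\right) \left(-594407 - -19575\right) = \left(1622509 + \left(2089 - 21 \cdot 89\right)\right) \left(-594407 + 19575\right) = \left(1622509 + \left(2089 - 1869\right)\right) \left(-574832\right) = \left(1622509 + 220\right) \left(-574832\right) = 1622729 \left(-574832\right) = -932796556528$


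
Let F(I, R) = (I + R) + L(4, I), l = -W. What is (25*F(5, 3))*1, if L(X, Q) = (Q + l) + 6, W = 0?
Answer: 475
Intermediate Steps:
l = 0 (l = -1*0 = 0)
L(X, Q) = 6 + Q (L(X, Q) = (Q + 0) + 6 = Q + 6 = 6 + Q)
F(I, R) = 6 + R + 2*I (F(I, R) = (I + R) + (6 + I) = 6 + R + 2*I)
(25*F(5, 3))*1 = (25*(6 + 3 + 2*5))*1 = (25*(6 + 3 + 10))*1 = (25*19)*1 = 475*1 = 475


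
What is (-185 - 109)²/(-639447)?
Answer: -28812/213149 ≈ -0.13517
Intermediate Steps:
(-185 - 109)²/(-639447) = (-294)²*(-1/639447) = 86436*(-1/639447) = -28812/213149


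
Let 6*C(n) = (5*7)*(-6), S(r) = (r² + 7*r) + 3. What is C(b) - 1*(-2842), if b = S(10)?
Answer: 2807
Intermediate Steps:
S(r) = 3 + r² + 7*r
b = 173 (b = 3 + 10² + 7*10 = 3 + 100 + 70 = 173)
C(n) = -35 (C(n) = ((5*7)*(-6))/6 = (35*(-6))/6 = (⅙)*(-210) = -35)
C(b) - 1*(-2842) = -35 - 1*(-2842) = -35 + 2842 = 2807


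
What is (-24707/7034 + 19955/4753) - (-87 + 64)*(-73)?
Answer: -56110407659/33432602 ≈ -1678.3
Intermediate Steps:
(-24707/7034 + 19955/4753) - (-87 + 64)*(-73) = (-24707*1/7034 + 19955*(1/4753)) - (-23)*(-73) = (-24707/7034 + 19955/4753) - 1*1679 = 22931099/33432602 - 1679 = -56110407659/33432602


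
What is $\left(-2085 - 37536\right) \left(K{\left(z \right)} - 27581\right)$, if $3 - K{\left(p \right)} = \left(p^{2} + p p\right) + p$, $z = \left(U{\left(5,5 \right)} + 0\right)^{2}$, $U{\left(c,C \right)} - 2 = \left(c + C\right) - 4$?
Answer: $1419778914$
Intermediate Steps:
$U{\left(c,C \right)} = -2 + C + c$ ($U{\left(c,C \right)} = 2 - \left(4 - C - c\right) = 2 + \left(-4 + C + c\right) = -2 + C + c$)
$z = 64$ ($z = \left(\left(-2 + 5 + 5\right) + 0\right)^{2} = \left(8 + 0\right)^{2} = 8^{2} = 64$)
$K{\left(p \right)} = 3 - p - 2 p^{2}$ ($K{\left(p \right)} = 3 - \left(\left(p^{2} + p p\right) + p\right) = 3 - \left(\left(p^{2} + p^{2}\right) + p\right) = 3 - \left(2 p^{2} + p\right) = 3 - \left(p + 2 p^{2}\right) = 3 - p - 2 p^{2}$)
$\left(-2085 - 37536\right) \left(K{\left(z \right)} - 27581\right) = \left(-2085 - 37536\right) \left(\left(3 - 64 - 2 \cdot 64^{2}\right) - 27581\right) = - 39621 \left(\left(3 - 64 - 8192\right) - 27581\right) = - 39621 \left(-8253 - 27581\right) = \left(-39621\right) \left(-35834\right) = 1419778914$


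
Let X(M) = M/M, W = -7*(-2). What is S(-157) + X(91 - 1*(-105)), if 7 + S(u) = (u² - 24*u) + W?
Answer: 28425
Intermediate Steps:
W = 14
S(u) = 7 + u² - 24*u (S(u) = -7 + ((u² - 24*u) + 14) = -7 + (14 + u² - 24*u) = 7 + u² - 24*u)
X(M) = 1
S(-157) + X(91 - 1*(-105)) = (7 + (-157)² - 24*(-157)) + 1 = (7 + 24649 + 3768) + 1 = 28424 + 1 = 28425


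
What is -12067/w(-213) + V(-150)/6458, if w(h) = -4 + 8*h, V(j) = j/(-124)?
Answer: 603963329/85484546 ≈ 7.0652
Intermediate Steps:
V(j) = -j/124 (V(j) = j*(-1/124) = -j/124)
-12067/w(-213) + V(-150)/6458 = -12067/(-4 + 8*(-213)) - 1/124*(-150)/6458 = -12067/(-4 - 1704) + (75/62)*(1/6458) = -12067/(-1708) + 75/400396 = -12067*(-1/1708) + 75/400396 = 12067/1708 + 75/400396 = 603963329/85484546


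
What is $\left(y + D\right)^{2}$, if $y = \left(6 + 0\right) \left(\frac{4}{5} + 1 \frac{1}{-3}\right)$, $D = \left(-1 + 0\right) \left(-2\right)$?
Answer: $\frac{576}{25} \approx 23.04$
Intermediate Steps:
$D = 2$ ($D = \left(-1\right) \left(-2\right) = 2$)
$y = \frac{14}{5}$ ($y = 6 \left(4 \cdot \frac{1}{5} + 1 \left(- \frac{1}{3}\right)\right) = 6 \left(\frac{4}{5} - \frac{1}{3}\right) = 6 \cdot \frac{7}{15} = \frac{14}{5} \approx 2.8$)
$\left(y + D\right)^{2} = \left(\frac{14}{5} + 2\right)^{2} = \left(\frac{24}{5}\right)^{2} = \frac{576}{25}$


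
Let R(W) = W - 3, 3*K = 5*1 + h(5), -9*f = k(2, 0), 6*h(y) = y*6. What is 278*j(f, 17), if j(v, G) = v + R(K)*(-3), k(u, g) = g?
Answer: -278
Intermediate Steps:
h(y) = y (h(y) = (y*6)/6 = (6*y)/6 = y)
f = 0 (f = -1/9*0 = 0)
K = 10/3 (K = (5*1 + 5)/3 = (5 + 5)/3 = (1/3)*10 = 10/3 ≈ 3.3333)
R(W) = -3 + W
j(v, G) = -1 + v (j(v, G) = v + (-3 + 10/3)*(-3) = v + (1/3)*(-3) = v - 1 = -1 + v)
278*j(f, 17) = 278*(-1 + 0) = 278*(-1) = -278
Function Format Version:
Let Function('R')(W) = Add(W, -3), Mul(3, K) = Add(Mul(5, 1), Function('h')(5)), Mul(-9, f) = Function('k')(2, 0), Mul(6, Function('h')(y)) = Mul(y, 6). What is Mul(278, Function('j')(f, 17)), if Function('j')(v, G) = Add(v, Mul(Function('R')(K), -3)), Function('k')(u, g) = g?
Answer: -278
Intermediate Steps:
Function('h')(y) = y (Function('h')(y) = Mul(Rational(1, 6), Mul(y, 6)) = Mul(Rational(1, 6), Mul(6, y)) = y)
f = 0 (f = Mul(Rational(-1, 9), 0) = 0)
K = Rational(10, 3) (K = Mul(Rational(1, 3), Add(Mul(5, 1), 5)) = Mul(Rational(1, 3), Add(5, 5)) = Mul(Rational(1, 3), 10) = Rational(10, 3) ≈ 3.3333)
Function('R')(W) = Add(-3, W)
Function('j')(v, G) = Add(-1, v) (Function('j')(v, G) = Add(v, Mul(Add(-3, Rational(10, 3)), -3)) = Add(v, Mul(Rational(1, 3), -3)) = Add(v, -1) = Add(-1, v))
Mul(278, Function('j')(f, 17)) = Mul(278, Add(-1, 0)) = Mul(278, -1) = -278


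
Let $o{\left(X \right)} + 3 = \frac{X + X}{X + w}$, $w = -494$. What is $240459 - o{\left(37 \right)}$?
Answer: $\frac{109891208}{457} \approx 2.4046 \cdot 10^{5}$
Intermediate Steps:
$o{\left(X \right)} = -3 + \frac{2 X}{-494 + X}$ ($o{\left(X \right)} = -3 + \frac{X + X}{X - 494} = -3 + \frac{2 X}{-494 + X}$)
$240459 - o{\left(37 \right)} = 240459 - \frac{1482 - 37}{-494 + 37} = 240459 - \frac{1482 - 37}{-457} = 240459 - \left(- \frac{1}{457}\right) 1445 = 240459 - - \frac{1445}{457} = 240459 + \frac{1445}{457} = \frac{109891208}{457}$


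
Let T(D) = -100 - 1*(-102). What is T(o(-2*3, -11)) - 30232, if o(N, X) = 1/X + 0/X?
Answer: -30230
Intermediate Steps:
o(N, X) = 1/X (o(N, X) = 1/X + 0 = 1/X)
T(D) = 2 (T(D) = -100 + 102 = 2)
T(o(-2*3, -11)) - 30232 = 2 - 30232 = -30230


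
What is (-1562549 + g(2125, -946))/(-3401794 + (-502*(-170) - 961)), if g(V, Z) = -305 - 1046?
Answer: 104260/221161 ≈ 0.47142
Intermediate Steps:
g(V, Z) = -1351
(-1562549 + g(2125, -946))/(-3401794 + (-502*(-170) - 961)) = (-1562549 - 1351)/(-3401794 + (-502*(-170) - 961)) = -1563900/(-3401794 + (85340 - 961)) = -1563900/(-3401794 + 84379) = -1563900/(-3317415) = -1563900*(-1/3317415) = 104260/221161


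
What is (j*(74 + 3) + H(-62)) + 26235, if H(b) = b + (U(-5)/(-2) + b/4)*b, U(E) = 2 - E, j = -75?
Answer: 21576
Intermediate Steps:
H(b) = b + b*(-7/2 + b/4) (H(b) = b + ((2 - 1*(-5))/(-2) + b/4)*b = b + ((2 + 5)*(-1/2) + b*(1/4))*b = b + (7*(-1/2) + b/4)*b = b + (-7/2 + b/4)*b = b + b*(-7/2 + b/4))
(j*(74 + 3) + H(-62)) + 26235 = (-75*(74 + 3) + (1/4)*(-62)*(-10 - 62)) + 26235 = (-75*77 + (1/4)*(-62)*(-72)) + 26235 = (-5775 + 1116) + 26235 = -4659 + 26235 = 21576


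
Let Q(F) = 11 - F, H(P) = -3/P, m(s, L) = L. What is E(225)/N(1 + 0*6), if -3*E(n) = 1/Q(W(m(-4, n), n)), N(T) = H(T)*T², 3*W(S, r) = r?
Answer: -1/576 ≈ -0.0017361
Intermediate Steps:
W(S, r) = r/3
N(T) = -3*T (N(T) = (-3/T)*T² = -3*T)
E(n) = -1/(3*(11 - n/3))
E(225)/N(1 + 0*6) = 1/((-33 + 225)*((-3*(1 + 0*6)))) = 1/(192*((-3*(1 + 0)))) = 1/(192*((-3*1))) = (1/192)/(-3) = (1/192)*(-⅓) = -1/576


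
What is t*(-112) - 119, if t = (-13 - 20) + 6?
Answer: 2905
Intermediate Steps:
t = -27 (t = -33 + 6 = -27)
t*(-112) - 119 = -27*(-112) - 119 = 3024 - 119 = 2905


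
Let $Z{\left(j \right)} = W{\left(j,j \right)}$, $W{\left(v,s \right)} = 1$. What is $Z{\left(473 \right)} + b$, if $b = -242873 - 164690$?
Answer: $-407562$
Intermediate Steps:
$Z{\left(j \right)} = 1$
$b = -407563$ ($b = -242873 - 164690 = -407563$)
$Z{\left(473 \right)} + b = 1 - 407563 = -407562$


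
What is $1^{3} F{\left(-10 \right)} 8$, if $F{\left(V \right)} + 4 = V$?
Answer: $-112$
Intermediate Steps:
$F{\left(V \right)} = -4 + V$
$1^{3} F{\left(-10 \right)} 8 = 1^{3} \left(-4 - 10\right) 8 = 1 \left(-14\right) 8 = \left(-14\right) 8 = -112$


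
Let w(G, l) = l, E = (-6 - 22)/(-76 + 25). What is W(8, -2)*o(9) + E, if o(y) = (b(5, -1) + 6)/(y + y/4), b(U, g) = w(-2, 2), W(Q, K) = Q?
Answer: 4772/765 ≈ 6.2379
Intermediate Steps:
E = 28/51 (E = -28/(-51) = -28*(-1/51) = 28/51 ≈ 0.54902)
b(U, g) = 2
o(y) = 32/(5*y) (o(y) = (2 + 6)/(y + y/4) = 8/(y + y*(¼)) = 8/(y + y/4) = 8/((5*y/4)) = 8*(4/(5*y)) = 32/(5*y))
W(8, -2)*o(9) + E = 8*((32/5)/9) + 28/51 = 8*((32/5)*(⅑)) + 28/51 = 8*(32/45) + 28/51 = 256/45 + 28/51 = 4772/765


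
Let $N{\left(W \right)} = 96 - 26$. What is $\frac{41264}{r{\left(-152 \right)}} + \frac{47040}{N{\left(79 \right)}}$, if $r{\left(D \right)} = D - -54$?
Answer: $\frac{12296}{49} \approx 250.94$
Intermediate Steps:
$N{\left(W \right)} = 70$ ($N{\left(W \right)} = 96 - 26 = 70$)
$r{\left(D \right)} = 54 + D$ ($r{\left(D \right)} = D + 54 = 54 + D$)
$\frac{41264}{r{\left(-152 \right)}} + \frac{47040}{N{\left(79 \right)}} = \frac{41264}{54 - 152} + \frac{47040}{70} = \frac{41264}{-98} + 47040 \cdot \frac{1}{70} = 41264 \left(- \frac{1}{98}\right) + 672 = - \frac{20632}{49} + 672 = \frac{12296}{49}$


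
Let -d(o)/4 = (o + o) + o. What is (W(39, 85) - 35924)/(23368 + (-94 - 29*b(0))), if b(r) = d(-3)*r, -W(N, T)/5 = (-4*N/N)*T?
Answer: -5704/3879 ≈ -1.4705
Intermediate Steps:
d(o) = -12*o (d(o) = -4*((o + o) + o) = -4*(2*o + o) = -12*o)
W(N, T) = 20*T (W(N, T) = -5*(-4*N/N)*T = -5*(-4*1)*T = -(-20)*T = 20*T)
b(r) = 36*r (b(r) = (-12*(-3))*r = 36*r)
(W(39, 85) - 35924)/(23368 + (-94 - 29*b(0))) = (20*85 - 35924)/(23368 + (-94 - 1044*0)) = (1700 - 35924)/(23368 + (-94 - 29*0)) = -34224/(23368 + (-94 + 0)) = -34224/(23368 - 94) = -34224/23274 = -34224*1/23274 = -5704/3879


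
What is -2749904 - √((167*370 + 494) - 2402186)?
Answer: -2749904 - I*√2339902 ≈ -2.7499e+6 - 1529.7*I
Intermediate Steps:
-2749904 - √((167*370 + 494) - 2402186) = -2749904 - √((61790 + 494) - 2402186) = -2749904 - √(62284 - 2402186) = -2749904 - √(-2339902) = -2749904 - I*√2339902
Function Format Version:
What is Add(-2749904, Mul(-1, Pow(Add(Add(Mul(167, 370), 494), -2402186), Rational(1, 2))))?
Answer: Add(-2749904, Mul(-1, I, Pow(2339902, Rational(1, 2)))) ≈ Add(-2.7499e+6, Mul(-1529.7, I))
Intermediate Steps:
Add(-2749904, Mul(-1, Pow(Add(Add(Mul(167, 370), 494), -2402186), Rational(1, 2)))) = Add(-2749904, Mul(-1, Pow(Add(Add(61790, 494), -2402186), Rational(1, 2)))) = Add(-2749904, Mul(-1, Pow(Add(62284, -2402186), Rational(1, 2)))) = Add(-2749904, Mul(-1, Pow(-2339902, Rational(1, 2)))) = Add(-2749904, Mul(-1, Mul(I, Pow(2339902, Rational(1, 2))))) = Add(-2749904, Mul(-1, I, Pow(2339902, Rational(1, 2))))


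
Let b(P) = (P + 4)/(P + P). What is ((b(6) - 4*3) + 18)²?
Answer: 1681/36 ≈ 46.694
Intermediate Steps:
b(P) = (4 + P)/(2*P) (b(P) = (4 + P)/((2*P)) = (4 + P)*(1/(2*P)) = (4 + P)/(2*P))
((b(6) - 4*3) + 18)² = (((½)*(4 + 6)/6 - 4*3) + 18)² = (((½)*(⅙)*10 - 12) + 18)² = ((⅚ - 12) + 18)² = (-67/6 + 18)² = (41/6)² = 1681/36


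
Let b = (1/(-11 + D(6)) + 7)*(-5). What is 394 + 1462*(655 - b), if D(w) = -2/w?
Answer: 1008529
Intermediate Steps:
b = -1175/34 (b = (1/(-11 - 2/6) + 7)*(-5) = (1/(-11 - 2*⅙) + 7)*(-5) = (1/(-11 - ⅓) + 7)*(-5) = (1/(-34/3) + 7)*(-5) = (-3/34 + 7)*(-5) = (235/34)*(-5) = -1175/34 ≈ -34.559)
394 + 1462*(655 - b) = 394 + 1462*(655 - 1*(-1175/34)) = 394 + 1462*(655 + 1175/34) = 394 + 1462*(23445/34) = 394 + 1008135 = 1008529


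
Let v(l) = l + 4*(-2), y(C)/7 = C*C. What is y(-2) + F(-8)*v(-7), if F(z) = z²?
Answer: -932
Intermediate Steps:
y(C) = 7*C² (y(C) = 7*(C*C) = 7*C²)
v(l) = -8 + l (v(l) = l - 8 = -8 + l)
y(-2) + F(-8)*v(-7) = 7*(-2)² + (-8)²*(-8 - 7) = 7*4 + 64*(-15) = 28 - 960 = -932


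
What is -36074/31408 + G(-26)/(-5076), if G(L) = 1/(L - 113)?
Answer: -3181560541/2770044264 ≈ -1.1486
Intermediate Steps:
G(L) = 1/(-113 + L)
-36074/31408 + G(-26)/(-5076) = -36074/31408 + 1/(-113 - 26*(-5076)) = -36074*1/31408 - 1/5076/(-139) = -18037/15704 - 1/139*(-1/5076) = -18037/15704 + 1/705564 = -3181560541/2770044264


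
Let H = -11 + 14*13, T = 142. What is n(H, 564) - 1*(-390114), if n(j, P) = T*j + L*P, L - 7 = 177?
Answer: 518172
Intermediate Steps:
L = 184 (L = 7 + 177 = 184)
H = 171 (H = -11 + 182 = 171)
n(j, P) = 142*j + 184*P
n(H, 564) - 1*(-390114) = (142*171 + 184*564) - 1*(-390114) = (24282 + 103776) + 390114 = 128058 + 390114 = 518172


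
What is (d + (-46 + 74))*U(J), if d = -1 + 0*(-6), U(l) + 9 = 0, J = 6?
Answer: -243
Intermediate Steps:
U(l) = -9 (U(l) = -9 + 0 = -9)
d = -1 (d = -1 + 0 = -1)
(d + (-46 + 74))*U(J) = (-1 + (-46 + 74))*(-9) = (-1 + 28)*(-9) = 27*(-9) = -243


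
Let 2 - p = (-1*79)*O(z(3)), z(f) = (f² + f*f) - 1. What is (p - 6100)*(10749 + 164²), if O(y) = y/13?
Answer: -2933712495/13 ≈ -2.2567e+8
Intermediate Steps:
z(f) = -1 + 2*f² (z(f) = (f² + f²) - 1 = 2*f² - 1 = -1 + 2*f²)
O(y) = y/13 (O(y) = y*(1/13) = y/13)
p = 1369/13 (p = 2 - (-1*79)*(-1 + 2*3²)/13 = 2 - (-79)*(-1 + 2*9)/13 = 2 - (-79)*(-1 + 18)/13 = 2 - (-79)*(1/13)*17 = 2 - (-79)*17/13 = 2 - 1*(-1343/13) = 2 + 1343/13 = 1369/13 ≈ 105.31)
(p - 6100)*(10749 + 164²) = (1369/13 - 6100)*(10749 + 164²) = -77931*(10749 + 26896)/13 = -77931/13*37645 = -2933712495/13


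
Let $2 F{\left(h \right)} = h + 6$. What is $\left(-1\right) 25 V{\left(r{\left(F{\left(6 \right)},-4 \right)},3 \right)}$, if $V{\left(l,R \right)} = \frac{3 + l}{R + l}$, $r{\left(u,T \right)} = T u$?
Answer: $-25$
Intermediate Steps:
$F{\left(h \right)} = 3 + \frac{h}{2}$ ($F{\left(h \right)} = \frac{h + 6}{2} = \frac{6 + h}{2} = 3 + \frac{h}{2}$)
$V{\left(l,R \right)} = \frac{3 + l}{R + l}$
$\left(-1\right) 25 V{\left(r{\left(F{\left(6 \right)},-4 \right)},3 \right)} = \left(-1\right) 25 \frac{3 - 4 \left(3 + \frac{1}{2} \cdot 6\right)}{3 - 4 \left(3 + \frac{1}{2} \cdot 6\right)} = - 25 \frac{3 - 4 \left(3 + 3\right)}{3 - 4 \left(3 + 3\right)} = - 25 \frac{3 - 24}{3 - 24} = - 25 \frac{1}{-21} \left(-21\right) = - 25 \left(\left(- \frac{1}{21}\right) \left(-21\right)\right) = \left(-25\right) 1 = -25$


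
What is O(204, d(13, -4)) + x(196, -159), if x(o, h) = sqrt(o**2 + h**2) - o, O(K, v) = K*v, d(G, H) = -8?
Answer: -1828 + sqrt(63697) ≈ -1575.6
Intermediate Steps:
x(o, h) = sqrt(h**2 + o**2) - o
O(204, d(13, -4)) + x(196, -159) = 204*(-8) + (sqrt((-159)**2 + 196**2) - 1*196) = -1632 + (sqrt(25281 + 38416) - 196) = -1632 + (sqrt(63697) - 196) = -1632 + (-196 + sqrt(63697)) = -1828 + sqrt(63697)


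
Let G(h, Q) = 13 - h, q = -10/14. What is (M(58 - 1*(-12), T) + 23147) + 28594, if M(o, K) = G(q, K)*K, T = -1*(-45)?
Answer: 366507/7 ≈ 52358.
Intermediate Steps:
T = 45
q = -5/7 (q = -10*1/14 = -5/7 ≈ -0.71429)
M(o, K) = 96*K/7 (M(o, K) = (13 - 1*(-5/7))*K = (13 + 5/7)*K = 96*K/7)
(M(58 - 1*(-12), T) + 23147) + 28594 = ((96/7)*45 + 23147) + 28594 = (4320/7 + 23147) + 28594 = 166349/7 + 28594 = 366507/7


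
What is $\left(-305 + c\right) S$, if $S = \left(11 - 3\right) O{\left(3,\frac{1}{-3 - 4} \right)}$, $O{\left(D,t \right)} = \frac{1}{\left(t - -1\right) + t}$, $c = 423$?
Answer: $\frac{6608}{5} \approx 1321.6$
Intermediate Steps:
$O{\left(D,t \right)} = \frac{1}{1 + 2 t}$ ($O{\left(D,t \right)} = \frac{1}{\left(t + 1\right) + t} = \frac{1}{\left(1 + t\right) + t} = \frac{1}{1 + 2 t}$)
$S = \frac{56}{5}$ ($S = \frac{11 - 3}{1 + \frac{2}{-3 - 4}} = \frac{11 - 3}{1 + \frac{2}{-7}} = \frac{8}{1 + 2 \left(- \frac{1}{7}\right)} = \frac{8}{1 - \frac{2}{7}} = \frac{8}{\frac{5}{7}} = 8 \cdot \frac{7}{5} = \frac{56}{5} \approx 11.2$)
$\left(-305 + c\right) S = \left(-305 + 423\right) \frac{56}{5} = 118 \cdot \frac{56}{5} = \frac{6608}{5}$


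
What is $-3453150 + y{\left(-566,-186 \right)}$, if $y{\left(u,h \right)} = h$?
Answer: $-3453336$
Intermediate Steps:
$-3453150 + y{\left(-566,-186 \right)} = -3453150 - 186 = -3453336$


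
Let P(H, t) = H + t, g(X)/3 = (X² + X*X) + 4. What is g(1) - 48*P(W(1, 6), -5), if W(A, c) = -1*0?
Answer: 258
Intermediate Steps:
g(X) = 12 + 6*X² (g(X) = 3*((X² + X*X) + 4) = 3*((X² + X²) + 4) = 3*(2*X² + 4) = 3*(4 + 2*X²) = 12 + 6*X²)
W(A, c) = 0
g(1) - 48*P(W(1, 6), -5) = (12 + 6*1²) - 48*(0 - 5) = (12 + 6*1) - 48*(-5) = (12 + 6) + 240 = 18 + 240 = 258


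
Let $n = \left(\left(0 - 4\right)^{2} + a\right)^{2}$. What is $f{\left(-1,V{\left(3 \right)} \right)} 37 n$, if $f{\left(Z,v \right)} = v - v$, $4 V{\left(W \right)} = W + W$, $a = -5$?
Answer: $0$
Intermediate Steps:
$V{\left(W \right)} = \frac{W}{2}$ ($V{\left(W \right)} = \frac{W + W}{4} = \frac{2 W}{4} = \frac{W}{2}$)
$n = 121$ ($n = \left(\left(0 - 4\right)^{2} - 5\right)^{2} = \left(\left(-4\right)^{2} - 5\right)^{2} = \left(16 - 5\right)^{2} = 11^{2} = 121$)
$f{\left(Z,v \right)} = 0$
$f{\left(-1,V{\left(3 \right)} \right)} 37 n = 0 \cdot 37 \cdot 121 = 0 \cdot 121 = 0$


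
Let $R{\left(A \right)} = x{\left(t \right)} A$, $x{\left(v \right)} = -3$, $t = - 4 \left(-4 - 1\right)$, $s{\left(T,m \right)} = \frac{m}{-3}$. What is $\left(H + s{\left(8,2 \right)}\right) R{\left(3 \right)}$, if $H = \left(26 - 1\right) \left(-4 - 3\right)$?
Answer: $1581$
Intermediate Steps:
$s{\left(T,m \right)} = - \frac{m}{3}$ ($s{\left(T,m \right)} = m \left(- \frac{1}{3}\right) = - \frac{m}{3}$)
$t = 20$ ($t = \left(-4\right) \left(-5\right) = 20$)
$H = -175$ ($H = 25 \left(-7\right) = -175$)
$R{\left(A \right)} = - 3 A$
$\left(H + s{\left(8,2 \right)}\right) R{\left(3 \right)} = \left(-175 - \frac{2}{3}\right) \left(\left(-3\right) 3\right) = \left(-175 - \frac{2}{3}\right) \left(-9\right) = \left(- \frac{527}{3}\right) \left(-9\right) = 1581$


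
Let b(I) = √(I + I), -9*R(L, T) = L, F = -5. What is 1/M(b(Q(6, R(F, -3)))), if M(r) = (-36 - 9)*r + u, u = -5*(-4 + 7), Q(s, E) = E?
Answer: 1/135 - √10/135 ≈ -0.016017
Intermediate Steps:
R(L, T) = -L/9
u = -15 (u = -5*3 = -15)
b(I) = √2*√I (b(I) = √(2*I) = √2*√I)
M(r) = -15 - 45*r (M(r) = (-36 - 9)*r - 15 = -45*r - 15 = -15 - 45*r)
1/M(b(Q(6, R(F, -3)))) = 1/(-15 - 45*√2*√(-⅑*(-5))) = 1/(-15 - 45*√2*√(5/9)) = 1/(-15 - 45*√2*√5/3) = 1/(-15 - 15*√10)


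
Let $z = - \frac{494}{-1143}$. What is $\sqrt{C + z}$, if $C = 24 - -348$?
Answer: $\frac{\sqrt{54062630}}{381} \approx 19.298$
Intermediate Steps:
$C = 372$ ($C = 24 + 348 = 372$)
$z = \frac{494}{1143}$ ($z = \left(-494\right) \left(- \frac{1}{1143}\right) = \frac{494}{1143} \approx 0.4322$)
$\sqrt{C + z} = \sqrt{372 + \frac{494}{1143}} = \sqrt{\frac{425690}{1143}} = \frac{\sqrt{54062630}}{381}$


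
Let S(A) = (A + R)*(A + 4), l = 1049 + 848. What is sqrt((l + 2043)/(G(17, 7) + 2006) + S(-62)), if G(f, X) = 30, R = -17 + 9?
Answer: 45*sqrt(519689)/509 ≈ 63.733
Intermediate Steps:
R = -8
l = 1897
S(A) = (-8 + A)*(4 + A) (S(A) = (A - 8)*(A + 4) = (-8 + A)*(4 + A))
sqrt((l + 2043)/(G(17, 7) + 2006) + S(-62)) = sqrt((1897 + 2043)/(30 + 2006) + (-32 + (-62)**2 - 4*(-62))) = sqrt(3940/2036 + (-32 + 3844 + 248)) = sqrt(3940*(1/2036) + 4060) = sqrt(985/509 + 4060) = sqrt(2067525/509) = 45*sqrt(519689)/509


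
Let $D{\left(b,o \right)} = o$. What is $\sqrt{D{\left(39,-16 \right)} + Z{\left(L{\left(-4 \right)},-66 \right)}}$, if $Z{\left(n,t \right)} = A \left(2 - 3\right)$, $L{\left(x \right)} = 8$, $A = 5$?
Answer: $i \sqrt{21} \approx 4.5826 i$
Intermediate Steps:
$Z{\left(n,t \right)} = -5$ ($Z{\left(n,t \right)} = 5 \left(2 - 3\right) = 5 \left(-1\right) = -5$)
$\sqrt{D{\left(39,-16 \right)} + Z{\left(L{\left(-4 \right)},-66 \right)}} = \sqrt{-16 - 5} = \sqrt{-21} = i \sqrt{21}$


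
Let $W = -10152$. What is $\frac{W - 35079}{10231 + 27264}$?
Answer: $- \frac{45231}{37495} \approx -1.2063$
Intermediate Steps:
$\frac{W - 35079}{10231 + 27264} = \frac{-10152 - 35079}{10231 + 27264} = - \frac{45231}{37495}$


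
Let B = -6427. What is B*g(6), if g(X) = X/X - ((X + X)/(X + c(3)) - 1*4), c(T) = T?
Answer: -70697/3 ≈ -23566.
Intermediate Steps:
g(X) = 5 - 2*X/(3 + X) (g(X) = X/X - ((X + X)/(X + 3) - 1*4) = 1 - ((2*X)/(3 + X) - 4) = 1 - (2*X/(3 + X) - 4) = 1 - (-4 + 2*X/(3 + X)) = 1 + (4 - 2*X/(3 + X)) = 5 - 2*X/(3 + X))
B*g(6) = -19281*(5 + 6)/(3 + 6) = -19281*11/9 = -6427*11/3 = -70697/3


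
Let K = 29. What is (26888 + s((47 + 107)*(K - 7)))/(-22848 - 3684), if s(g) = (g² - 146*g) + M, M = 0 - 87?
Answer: -11010697/26532 ≈ -415.00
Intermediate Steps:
M = -87
s(g) = -87 + g² - 146*g (s(g) = (g² - 146*g) - 87 = -87 + g² - 146*g)
(26888 + s((47 + 107)*(K - 7)))/(-22848 - 3684) = (26888 + (-87 + ((47 + 107)*(29 - 7))² - 146*(47 + 107)*(29 - 7)))/(-22848 - 3684) = (26888 + (-87 + (154*22)² - 22484*22))/(-26532) = (26888 + (-87 + 3388² - 146*3388))*(-1/26532) = (26888 + (-87 + 11478544 - 494648))*(-1/26532) = (26888 + 10983809)*(-1/26532) = 11010697*(-1/26532) = -11010697/26532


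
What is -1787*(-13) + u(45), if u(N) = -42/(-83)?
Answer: 1928215/83 ≈ 23232.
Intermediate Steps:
u(N) = 42/83 (u(N) = -42*(-1/83) = 42/83)
-1787*(-13) + u(45) = -1787*(-13) + 42/83 = 23231 + 42/83 = 1928215/83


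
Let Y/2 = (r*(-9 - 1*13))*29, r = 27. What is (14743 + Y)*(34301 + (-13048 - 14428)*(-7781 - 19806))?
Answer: -14939711978517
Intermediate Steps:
Y = -34452 (Y = 2*((27*(-9 - 1*13))*29) = 2*((27*(-9 - 13))*29) = 2*((27*(-22))*29) = 2*(-594*29) = 2*(-17226) = -34452)
(14743 + Y)*(34301 + (-13048 - 14428)*(-7781 - 19806)) = (14743 - 34452)*(34301 + (-13048 - 14428)*(-7781 - 19806)) = -19709*(34301 - 27476*(-27587)) = -19709*(34301 + 757980412) = -19709*758014713 = -14939711978517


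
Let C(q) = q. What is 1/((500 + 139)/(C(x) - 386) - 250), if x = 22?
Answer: -364/91639 ≈ -0.0039721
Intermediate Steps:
1/((500 + 139)/(C(x) - 386) - 250) = 1/((500 + 139)/(22 - 386) - 250) = 1/(639/(-364) - 250) = 1/(639*(-1/364) - 250) = 1/(-639/364 - 250) = 1/(-91639/364) = -364/91639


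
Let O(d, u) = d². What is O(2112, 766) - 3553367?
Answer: 907177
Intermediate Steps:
O(2112, 766) - 3553367 = 2112² - 3553367 = 4460544 - 3553367 = 907177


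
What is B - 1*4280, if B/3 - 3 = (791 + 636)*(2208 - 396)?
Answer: 7752901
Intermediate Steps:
B = 7757181 (B = 9 + 3*((791 + 636)*(2208 - 396)) = 9 + 3*(1427*1812) = 9 + 3*2585724 = 9 + 7757172 = 7757181)
B - 1*4280 = 7757181 - 1*4280 = 7757181 - 4280 = 7752901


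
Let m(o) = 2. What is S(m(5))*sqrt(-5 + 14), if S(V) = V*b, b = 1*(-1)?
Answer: -6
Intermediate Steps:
b = -1
S(V) = -V (S(V) = V*(-1) = -V)
S(m(5))*sqrt(-5 + 14) = (-1*2)*sqrt(-5 + 14) = -2*sqrt(9) = -2*3 = -6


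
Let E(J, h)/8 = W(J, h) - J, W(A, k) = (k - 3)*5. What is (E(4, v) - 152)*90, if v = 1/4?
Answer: -26460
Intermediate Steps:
v = ¼ ≈ 0.25000
W(A, k) = -15 + 5*k (W(A, k) = (-3 + k)*5 = -15 + 5*k)
E(J, h) = -120 - 8*J + 40*h (E(J, h) = 8*((-15 + 5*h) - J) = 8*(-15 - J + 5*h) = -120 - 8*J + 40*h)
(E(4, v) - 152)*90 = ((-120 - 8*4 + 40*(¼)) - 152)*90 = ((-120 - 32 + 10) - 152)*90 = (-142 - 152)*90 = -294*90 = -26460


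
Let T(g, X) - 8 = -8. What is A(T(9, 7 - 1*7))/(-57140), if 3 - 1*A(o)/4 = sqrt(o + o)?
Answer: -3/14285 ≈ -0.00021001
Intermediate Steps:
T(g, X) = 0 (T(g, X) = 8 - 8 = 0)
A(o) = 12 - 4*sqrt(2)*sqrt(o) (A(o) = 12 - 4*sqrt(o + o) = 12 - 4*sqrt(2)*sqrt(o))
A(T(9, 7 - 1*7))/(-57140) = (12 - 4*sqrt(2)*sqrt(0))/(-57140) = (12 - 4*sqrt(2)*0)*(-1/57140) = (12 + 0)*(-1/57140) = 12*(-1/57140) = -3/14285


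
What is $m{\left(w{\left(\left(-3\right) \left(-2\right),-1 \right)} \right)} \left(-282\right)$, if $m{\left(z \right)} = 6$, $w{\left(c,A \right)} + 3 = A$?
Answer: $-1692$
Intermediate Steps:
$w{\left(c,A \right)} = -3 + A$
$m{\left(w{\left(\left(-3\right) \left(-2\right),-1 \right)} \right)} \left(-282\right) = 6 \left(-282\right) = -1692$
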